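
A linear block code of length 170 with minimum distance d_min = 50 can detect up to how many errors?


Detection capability = d_min - 1 = 50 - 1 = 49

49 errors


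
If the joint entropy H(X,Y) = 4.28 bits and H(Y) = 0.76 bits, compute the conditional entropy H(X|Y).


H(X|Y) = H(X,Y) - H(Y) = 4.28 - 0.76 = 3.52

3.52 bits


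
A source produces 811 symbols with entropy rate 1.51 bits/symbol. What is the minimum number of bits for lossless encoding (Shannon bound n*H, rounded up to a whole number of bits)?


Minimum bits >= n * H = 811 * 1.51 = 1224.61, rounded up to a whole number of bits = 1225

1225 bits


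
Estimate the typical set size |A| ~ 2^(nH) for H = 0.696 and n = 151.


log2|A_typical| = nH = 151 * 0.696 = 105.096, so |A_typical| ~ 2^105.096 = 4.336e+31

4.336e+31


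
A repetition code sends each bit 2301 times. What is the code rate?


Rate = k/n = 1/2301

1/2301


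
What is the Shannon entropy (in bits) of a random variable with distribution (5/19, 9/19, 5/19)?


H = -sum(p_i * log2(p_i)). Terms: -(5/19)*log2(5/19) = 0.506842; -(9/19)*log2(9/19) = 0.510633; -(5/19)*log2(5/19) = 0.506842. H = 0.506842 + 0.510633 + 0.506842 = 1.5243

1.5243 bits


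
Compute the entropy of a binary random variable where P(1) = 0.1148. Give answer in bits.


H = -p*log2(p) - (1-p)*log2(1-p). -0.1148*log2(0.1148) = 0.358498; -0.8852*log2(0.8852) = 0.155728. H = 0.358498 + 0.155728 = 0.5142

0.5142 bits


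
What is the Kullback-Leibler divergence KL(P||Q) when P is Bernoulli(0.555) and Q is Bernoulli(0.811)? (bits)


KL = p*log2(p/q) + (1-p)*log2((1-p)/(1-q)) = 0.555*log2(0.555/0.811) + 0.445*log2(0.445/0.189) = 0.2461

0.2461 bits


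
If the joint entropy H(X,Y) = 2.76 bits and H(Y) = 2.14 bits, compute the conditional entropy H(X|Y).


H(X|Y) = H(X,Y) - H(Y) = 2.76 - 2.14 = 0.62

0.62 bits


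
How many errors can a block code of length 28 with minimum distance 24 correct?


Correction capability = floor((d-1)/2) = floor((24-1)/2) = 11

11 errors


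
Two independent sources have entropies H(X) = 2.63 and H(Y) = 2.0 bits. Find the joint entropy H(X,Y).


For independent variables, H(X,Y) = H(X) + H(Y) = 2.63 + 2.0 = 4.63

4.63 bits


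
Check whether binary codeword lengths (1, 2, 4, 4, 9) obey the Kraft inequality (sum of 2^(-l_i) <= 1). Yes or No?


Kraft sum = sum(2^(-l_i)) = 0.877, need <= 1. Result: satisfied (a binary prefix-free code with these lengths exists)

Yes


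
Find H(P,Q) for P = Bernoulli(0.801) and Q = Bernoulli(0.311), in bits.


H(P,Q) = -p*log2(q) - (1-p)*log2(1-q). -0.801*log2(0.311) = 1.349696; -0.199*log2(0.689) = 0.106947. H(P,Q) = 1.349696 + 0.106947 = 1.4566

1.4566 bits


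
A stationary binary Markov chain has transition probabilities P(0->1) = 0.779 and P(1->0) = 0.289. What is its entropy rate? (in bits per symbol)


Stationary distribution: pi_0 = p10/(p01+p10) = 0.2706, pi_1 = 0.7294. Entropy rate H' = pi_0*H(p01) + pi_1*H(p10) = 0.2706*0.762 + 0.7294*0.8674 = 0.8389

0.8389 bits/symbol


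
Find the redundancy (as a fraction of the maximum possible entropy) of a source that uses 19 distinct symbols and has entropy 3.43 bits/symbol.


H_max = log2(K) = log2(19) = 4.2479 bits/symbol. Redundancy = 1 - H/H_max = 1 - 3.43/4.2479 = 1 - 0.8075 = 0.1925

0.1925


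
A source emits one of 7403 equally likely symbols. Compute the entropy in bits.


H = log2(n) = log2(7403) = 12.8539

12.8539 bits


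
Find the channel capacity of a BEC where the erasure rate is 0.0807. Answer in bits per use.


C = 1 - epsilon = 1 - 0.0807 = 0.9193

0.9193 bits


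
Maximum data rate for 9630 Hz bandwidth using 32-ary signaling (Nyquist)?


Rate = 2 * B * log2(M) = 2 * 9630 * 5.0 = 96300.0

96300.0 bps


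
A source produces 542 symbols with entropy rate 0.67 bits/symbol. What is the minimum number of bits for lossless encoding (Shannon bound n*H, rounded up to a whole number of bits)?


Minimum bits >= n * H = 542 * 0.67 = 363.14, rounded up to a whole number of bits = 364

364 bits


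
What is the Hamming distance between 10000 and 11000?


Count differing positions: . ^ . . . = 1 differences

1


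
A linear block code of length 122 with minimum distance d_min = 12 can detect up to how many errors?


Detection capability = d_min - 1 = 12 - 1 = 11

11 errors


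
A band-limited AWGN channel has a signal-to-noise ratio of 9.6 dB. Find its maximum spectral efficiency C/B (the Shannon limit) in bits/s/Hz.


SNR_linear = 10^(9.6/10) = 9.1201; C/B = log2(1 + SNR_linear) = log2(1 + 9.1201) = 3.3392

3.3392 bits/s/Hz


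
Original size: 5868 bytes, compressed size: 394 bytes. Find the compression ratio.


Ratio = original / compressed = 5868 / 394 = 14.8934

14.8934


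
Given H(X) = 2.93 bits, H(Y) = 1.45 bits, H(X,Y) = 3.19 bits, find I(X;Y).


I(X;Y) = H(X) + H(Y) - H(X,Y) = 2.93 + 1.45 - 3.19 = 1.19

1.19 bits


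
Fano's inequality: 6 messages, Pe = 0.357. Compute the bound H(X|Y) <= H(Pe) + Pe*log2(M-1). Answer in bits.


H(Pe) = -Pe*log2(Pe) - (1-Pe)*log2(1-Pe) = -0.357*log2(0.357) - 0.643*log2(0.643) = 0.530503 + 0.409661 = 0.9402. Pe*log2(M-1) = 0.357*log2(5) = 0.828928. Bound = H(Pe) + Pe*log2(M-1) = 0.530503 + 0.409661 + 0.828928 = 1.7691

1.7691 bits


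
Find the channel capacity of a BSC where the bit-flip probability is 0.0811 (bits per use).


H(p) = -p*log2(p) - (1-p)*log2(1-p) = -0.0811*log2(0.0811) - 0.9189*log2(0.9189) = 0.293919 + 0.112124 = 0.406. C = 1 - H(p) = 1 - 0.406 = 0.594

0.594 bits


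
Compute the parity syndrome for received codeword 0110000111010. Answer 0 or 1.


Syndrome = XOR of all bits = 0 XOR 1 XOR 1 XOR 0 XOR 0 XOR 0 XOR 0 XOR 1 XOR 1 XOR 1 XOR 0 XOR 1 XOR 0 = 0

0


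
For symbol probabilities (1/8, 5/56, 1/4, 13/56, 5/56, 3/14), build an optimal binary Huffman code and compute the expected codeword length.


Huffman construction (repeatedly merge the two least-probable nodes; each merge adds 1 bit to every symbol beneath it): 5/56 + 5/56 = 5/28; 1/8 + 5/28 = 17/56; 3/14 + 13/56 = 25/56; 1/4 + 17/56 = 31/56; 25/56 + 31/56 = 1. Resulting codeword lengths (in the order the probabilities were given): (3, 4, 2, 2, 4, 2). L_avg = sum(p_i * l_i) = 1/8*3 + 5/56*4 + 1/4*2 + 13/56*2 + 5/56*4 + 3/14*2 = 139/56 = 2.4821

2.4821 bits


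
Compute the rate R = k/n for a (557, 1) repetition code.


Rate = k/n = 1/557

1/557


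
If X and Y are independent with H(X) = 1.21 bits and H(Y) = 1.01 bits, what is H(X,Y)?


For independent variables, H(X,Y) = H(X) + H(Y) = 1.21 + 1.01 = 2.22

2.22 bits


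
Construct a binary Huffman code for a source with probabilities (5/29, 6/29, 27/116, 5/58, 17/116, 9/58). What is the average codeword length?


Huffman construction (repeatedly merge the two least-probable nodes; each merge adds 1 bit to every symbol beneath it): 5/58 + 17/116 = 27/116; 9/58 + 5/29 = 19/58; 6/29 + 27/116 = 51/116; 27/116 + 19/58 = 65/116; 51/116 + 65/116 = 1. Resulting codeword lengths (in the order the probabilities were given): (3, 2, 2, 3, 3, 3). L_avg = sum(p_i * l_i) = 5/29*3 + 6/29*2 + 27/116*2 + 5/58*3 + 17/116*3 + 9/58*3 = 297/116 = 2.5603

2.5603 bits


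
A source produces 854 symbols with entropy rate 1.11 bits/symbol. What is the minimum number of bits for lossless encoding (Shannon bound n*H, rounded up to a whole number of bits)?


Minimum bits >= n * H = 854 * 1.11 = 947.94, rounded up to a whole number of bits = 948

948 bits


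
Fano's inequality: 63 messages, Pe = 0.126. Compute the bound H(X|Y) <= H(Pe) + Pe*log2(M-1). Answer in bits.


H(Pe) = -Pe*log2(Pe) - (1-Pe)*log2(1-Pe) = -0.126*log2(0.126) - 0.874*log2(0.874) = 0.376552 + 0.169814 = 0.5464. Pe*log2(M-1) = 0.126*log2(62) = 0.750229. Bound = H(Pe) + Pe*log2(M-1) = 0.376552 + 0.169814 + 0.750229 = 1.2966

1.2966 bits


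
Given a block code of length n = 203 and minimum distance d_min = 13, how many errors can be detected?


Detection capability = d_min - 1 = 13 - 1 = 12

12 errors


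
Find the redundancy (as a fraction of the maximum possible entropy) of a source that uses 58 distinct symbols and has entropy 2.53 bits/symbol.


H_max = log2(K) = log2(58) = 5.858 bits/symbol. Redundancy = 1 - H/H_max = 1 - 2.53/5.858 = 1 - 0.4319 = 0.5681

0.5681


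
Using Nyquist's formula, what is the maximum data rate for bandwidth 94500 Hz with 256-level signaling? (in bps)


Rate = 2 * B * log2(M) = 2 * 94500 * 8.0 = 1512000.0

1512000.0 bps


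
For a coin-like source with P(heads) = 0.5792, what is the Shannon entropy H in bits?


H = -p*log2(p) - (1-p)*log2(1-p). -0.5792*log2(0.5792) = 0.456332; -0.4208*log2(0.4208) = 0.525492. H = 0.456332 + 0.525492 = 0.9818

0.9818 bits


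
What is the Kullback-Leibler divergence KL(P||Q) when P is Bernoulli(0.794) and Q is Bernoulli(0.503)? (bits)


KL = p*log2(p/q) + (1-p)*log2((1-p)/(1-q)) = 0.794*log2(0.794/0.503) + 0.206*log2(0.206/0.497) = 0.2612

0.2612 bits


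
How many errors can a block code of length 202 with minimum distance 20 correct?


Correction capability = floor((d-1)/2) = floor((20-1)/2) = 9

9 errors


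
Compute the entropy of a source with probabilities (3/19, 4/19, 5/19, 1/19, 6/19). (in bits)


H = -sum(p_i * log2(p_i)). Terms: -(3/19)*log2(3/19) = 0.420468; -(4/19)*log2(4/19) = 0.473248; -(5/19)*log2(5/19) = 0.506842; -(1/19)*log2(1/19) = 0.223575; -(6/19)*log2(6/19) = 0.525147. H = 0.420468 + 0.473248 + 0.506842 + 0.223575 + 0.525147 = 2.1493

2.1493 bits


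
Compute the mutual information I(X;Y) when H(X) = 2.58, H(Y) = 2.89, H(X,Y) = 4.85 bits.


I(X;Y) = H(X) + H(Y) - H(X,Y) = 2.58 + 2.89 - 4.85 = 0.62

0.62 bits


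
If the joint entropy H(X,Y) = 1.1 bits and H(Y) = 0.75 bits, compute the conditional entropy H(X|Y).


H(X|Y) = H(X,Y) - H(Y) = 1.1 - 0.75 = 0.35

0.35 bits


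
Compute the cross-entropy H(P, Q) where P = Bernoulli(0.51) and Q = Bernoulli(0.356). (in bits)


H(P,Q) = -p*log2(q) - (1-p)*log2(1-q). -0.51*log2(0.356) = 0.759926; -0.49*log2(0.644) = 0.311085. H(P,Q) = 0.759926 + 0.311085 = 1.071

1.071 bits


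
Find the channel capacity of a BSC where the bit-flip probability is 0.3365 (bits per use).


H(p) = -p*log2(p) - (1-p)*log2(1-p) = -0.3365*log2(0.3365) - 0.6635*log2(0.6635) = 0.528750 + 0.392680 = 0.9214. C = 1 - H(p) = 1 - 0.9214 = 0.0786

0.0786 bits


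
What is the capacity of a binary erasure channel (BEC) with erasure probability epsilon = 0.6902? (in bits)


C = 1 - epsilon = 1 - 0.6902 = 0.3098

0.3098 bits


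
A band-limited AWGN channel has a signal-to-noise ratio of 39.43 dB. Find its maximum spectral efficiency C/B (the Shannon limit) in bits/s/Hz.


SNR_linear = 10^(39.43/10) = 8770.0082; C/B = log2(1 + SNR_linear) = log2(1 + 8770.0082) = 13.0985

13.0985 bits/s/Hz


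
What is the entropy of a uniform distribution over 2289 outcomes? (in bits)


H = log2(n) = log2(2289) = 11.1605

11.1605 bits


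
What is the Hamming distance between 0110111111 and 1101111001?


Count differing positions: ^ . ^ ^ . . . ^ ^ . = 5 differences

5


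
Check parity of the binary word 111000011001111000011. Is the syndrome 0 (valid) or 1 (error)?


Syndrome = XOR of all bits = 1 XOR 1 XOR 1 XOR 0 XOR 0 XOR 0 XOR 0 XOR 1 XOR 1 XOR 0 XOR 0 XOR 1 XOR 1 XOR 1 XOR 1 XOR 0 XOR 0 XOR 0 XOR 0 XOR 1 XOR 1 = 1

1


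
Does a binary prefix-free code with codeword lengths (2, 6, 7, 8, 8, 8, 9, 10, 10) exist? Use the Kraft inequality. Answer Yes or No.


Kraft sum = sum(2^(-l_i)) = 0.2891, need <= 1. Result: satisfied (a binary prefix-free code with these lengths exists)

Yes


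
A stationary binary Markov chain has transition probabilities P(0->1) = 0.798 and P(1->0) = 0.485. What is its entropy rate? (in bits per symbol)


Stationary distribution: pi_0 = p10/(p01+p10) = 0.378, pi_1 = 0.622. Entropy rate H' = pi_0*H(p01) + pi_1*H(p10) = 0.378*0.7259 + 0.622*0.9994 = 0.896

0.896 bits/symbol


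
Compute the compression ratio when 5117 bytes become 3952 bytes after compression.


Ratio = original / compressed = 5117 / 3952 = 1.2948

1.2948


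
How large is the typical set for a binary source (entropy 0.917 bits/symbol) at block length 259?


log2|A_typical| = nH = 259 * 0.917 = 237.503, so |A_typical| ~ 2^237.503 = 3.130e+71

3.130e+71


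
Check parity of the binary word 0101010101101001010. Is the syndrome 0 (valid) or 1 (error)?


Syndrome = XOR of all bits = 0 XOR 1 XOR 0 XOR 1 XOR 0 XOR 1 XOR 0 XOR 1 XOR 0 XOR 1 XOR 1 XOR 0 XOR 1 XOR 0 XOR 0 XOR 1 XOR 0 XOR 1 XOR 0 = 1

1


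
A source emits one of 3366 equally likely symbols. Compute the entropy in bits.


H = log2(n) = log2(3366) = 11.7168

11.7168 bits


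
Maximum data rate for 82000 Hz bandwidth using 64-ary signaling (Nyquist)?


Rate = 2 * B * log2(M) = 2 * 82000 * 6.0 = 984000.0

984000.0 bps


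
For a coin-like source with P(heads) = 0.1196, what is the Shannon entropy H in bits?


H = -p*log2(p) - (1-p)*log2(1-p). -0.1196*log2(0.1196) = 0.366420; -0.8804*log2(0.8804) = 0.161790. H = 0.366420 + 0.161790 = 0.5282

0.5282 bits


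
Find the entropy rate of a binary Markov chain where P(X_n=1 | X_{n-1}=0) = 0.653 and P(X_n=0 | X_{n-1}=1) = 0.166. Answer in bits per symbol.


Stationary distribution: pi_0 = p10/(p01+p10) = 0.2027, pi_1 = 0.7973. Entropy rate H' = pi_0*H(p01) + pi_1*H(p10) = 0.2027*0.9314 + 0.7973*0.6485 = 0.7058

0.7058 bits/symbol


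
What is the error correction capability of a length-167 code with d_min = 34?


Correction capability = floor((d-1)/2) = floor((34-1)/2) = 16

16 errors


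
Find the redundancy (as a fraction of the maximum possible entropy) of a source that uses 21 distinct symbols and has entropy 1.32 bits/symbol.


H_max = log2(K) = log2(21) = 4.3923 bits/symbol. Redundancy = 1 - H/H_max = 1 - 1.32/4.3923 = 1 - 0.3005 = 0.6995

0.6995


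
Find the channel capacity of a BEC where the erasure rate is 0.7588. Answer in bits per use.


C = 1 - epsilon = 1 - 0.7588 = 0.2412

0.2412 bits


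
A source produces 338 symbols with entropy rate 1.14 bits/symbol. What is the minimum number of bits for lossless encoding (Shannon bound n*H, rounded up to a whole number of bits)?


Minimum bits >= n * H = 338 * 1.14 = 385.32, rounded up to a whole number of bits = 386

386 bits


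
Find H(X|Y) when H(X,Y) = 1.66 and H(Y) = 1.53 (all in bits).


H(X|Y) = H(X,Y) - H(Y) = 1.66 - 1.53 = 0.13

0.13 bits


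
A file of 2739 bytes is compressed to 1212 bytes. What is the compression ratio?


Ratio = original / compressed = 2739 / 1212 = 2.2599

2.2599


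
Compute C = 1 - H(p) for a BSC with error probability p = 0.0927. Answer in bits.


H(p) = -p*log2(p) - (1-p)*log2(1-p) = -0.0927*log2(0.0927) - 0.9073*log2(0.9073) = 0.318080 + 0.127338 = 0.4454. C = 1 - H(p) = 1 - 0.4454 = 0.5546

0.5546 bits


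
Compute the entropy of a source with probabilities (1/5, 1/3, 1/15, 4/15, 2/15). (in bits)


H = -sum(p_i * log2(p_i)). Terms: -(1/5)*log2(1/5) = 0.464386; -(1/3)*log2(1/3) = 0.528321; -(1/15)*log2(1/15) = 0.260459; -(4/15)*log2(4/15) = 0.508504; -(2/15)*log2(2/15) = 0.387585. H = 0.464386 + 0.528321 + 0.260459 + 0.508504 + 0.387585 = 2.1493

2.1493 bits


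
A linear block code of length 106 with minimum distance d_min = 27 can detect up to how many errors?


Detection capability = d_min - 1 = 27 - 1 = 26

26 errors


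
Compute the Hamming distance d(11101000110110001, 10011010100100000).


Count differing positions: . ^ ^ ^ . . ^ . . ^ . . ^ . . . ^ = 7 differences

7


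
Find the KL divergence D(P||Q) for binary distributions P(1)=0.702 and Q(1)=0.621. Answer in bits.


KL = p*log2(p/q) + (1-p)*log2((1-p)/(1-q)) = 0.702*log2(0.702/0.621) + 0.298*log2(0.298/0.379) = 0.0208

0.0208 bits


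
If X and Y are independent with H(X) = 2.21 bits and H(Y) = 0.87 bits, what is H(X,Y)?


For independent variables, H(X,Y) = H(X) + H(Y) = 2.21 + 0.87 = 3.08

3.08 bits


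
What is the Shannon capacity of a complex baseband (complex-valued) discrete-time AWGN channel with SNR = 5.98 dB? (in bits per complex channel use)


SNR_linear = 10^(5.98/10) = 3.9628; C = log2(1 + SNR_linear) = log2(1 + 3.9628) = 2.3111

2.3111 bits/channel use


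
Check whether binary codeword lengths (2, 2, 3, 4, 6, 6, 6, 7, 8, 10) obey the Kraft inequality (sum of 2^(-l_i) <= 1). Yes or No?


Kraft sum = sum(2^(-l_i)) = 0.7471, need <= 1. Result: satisfied (a binary prefix-free code with these lengths exists)

Yes


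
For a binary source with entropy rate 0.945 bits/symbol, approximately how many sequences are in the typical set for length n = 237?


log2|A_typical| = nH = 237 * 0.945 = 223.965, so |A_typical| ~ 2^223.965 = 2.631e+67

2.631e+67


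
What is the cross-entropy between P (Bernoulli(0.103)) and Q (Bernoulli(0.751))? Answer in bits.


H(P,Q) = -p*log2(q) - (1-p)*log2(1-q). -0.103*log2(0.751) = 0.042551; -0.897*log2(0.249) = 1.799187. H(P,Q) = 0.042551 + 1.799187 = 1.8417

1.8417 bits


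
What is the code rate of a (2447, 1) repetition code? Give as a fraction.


Rate = k/n = 1/2447

1/2447


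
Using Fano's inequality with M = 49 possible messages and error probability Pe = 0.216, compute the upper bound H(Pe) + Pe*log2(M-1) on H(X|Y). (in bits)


H(Pe) = -Pe*log2(Pe) - (1-Pe)*log2(1-Pe) = -0.216*log2(0.216) - 0.784*log2(0.784) = 0.477554 + 0.275242 = 0.7528. Pe*log2(M-1) = 0.216*log2(48) = 1.206352. Bound = H(Pe) + Pe*log2(M-1) = 0.477554 + 0.275242 + 1.206352 = 1.9591

1.9591 bits


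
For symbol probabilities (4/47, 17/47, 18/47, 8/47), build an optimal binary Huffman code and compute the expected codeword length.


Huffman construction (repeatedly merge the two least-probable nodes; each merge adds 1 bit to every symbol beneath it): 4/47 + 8/47 = 12/47; 12/47 + 17/47 = 29/47; 18/47 + 29/47 = 1. Resulting codeword lengths (in the order the probabilities were given): (3, 2, 1, 3). L_avg = sum(p_i * l_i) = 4/47*3 + 17/47*2 + 18/47*1 + 8/47*3 = 88/47 = 1.8723

1.8723 bits


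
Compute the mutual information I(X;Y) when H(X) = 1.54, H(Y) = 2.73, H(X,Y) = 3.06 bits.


I(X;Y) = H(X) + H(Y) - H(X,Y) = 1.54 + 2.73 - 3.06 = 1.21

1.21 bits


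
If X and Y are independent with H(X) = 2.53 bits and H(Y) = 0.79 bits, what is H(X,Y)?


For independent variables, H(X,Y) = H(X) + H(Y) = 2.53 + 0.79 = 3.32

3.32 bits


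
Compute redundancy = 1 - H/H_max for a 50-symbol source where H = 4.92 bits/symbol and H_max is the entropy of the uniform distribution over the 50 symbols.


H_max = log2(K) = log2(50) = 5.6439 bits/symbol. Redundancy = 1 - H/H_max = 1 - 4.92/5.6439 = 1 - 0.8717 = 0.1283

0.1283


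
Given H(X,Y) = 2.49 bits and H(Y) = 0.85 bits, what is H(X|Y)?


H(X|Y) = H(X,Y) - H(Y) = 2.49 - 0.85 = 1.64

1.64 bits


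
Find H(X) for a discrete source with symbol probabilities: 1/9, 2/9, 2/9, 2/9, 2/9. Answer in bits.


H = -sum(p_i * log2(p_i)). Terms: -(1/9)*log2(1/9) = 0.352214; -(2/9)*log2(2/9) = 0.482206; -(2/9)*log2(2/9) = 0.482206; -(2/9)*log2(2/9) = 0.482206; -(2/9)*log2(2/9) = 0.482206. H = 0.352214 + 0.482206 + 0.482206 + 0.482206 + 0.482206 = 2.281

2.281 bits


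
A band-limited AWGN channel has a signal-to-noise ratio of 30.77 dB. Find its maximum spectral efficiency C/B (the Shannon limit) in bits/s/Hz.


SNR_linear = 10^(30.77/10) = 1193.9881; C/B = log2(1 + SNR_linear) = log2(1 + 1193.9881) = 10.2228

10.2228 bits/s/Hz


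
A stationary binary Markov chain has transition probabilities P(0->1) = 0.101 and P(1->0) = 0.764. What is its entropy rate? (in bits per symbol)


Stationary distribution: pi_0 = p10/(p01+p10) = 0.8832, pi_1 = 0.1168. Entropy rate H' = pi_0*H(p01) + pi_1*H(p10) = 0.8832*0.4722 + 0.1168*0.7883 = 0.5091

0.5091 bits/symbol


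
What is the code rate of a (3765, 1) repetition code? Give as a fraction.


Rate = k/n = 1/3765

1/3765


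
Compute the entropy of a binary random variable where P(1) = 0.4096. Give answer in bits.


H = -p*log2(p) - (1-p)*log2(1-p). -0.4096*log2(0.4096) = 0.527447; -0.5904*log2(0.5904) = 0.448843. H = 0.527447 + 0.448843 = 0.9763

0.9763 bits


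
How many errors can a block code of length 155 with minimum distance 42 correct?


Correction capability = floor((d-1)/2) = floor((42-1)/2) = 20

20 errors


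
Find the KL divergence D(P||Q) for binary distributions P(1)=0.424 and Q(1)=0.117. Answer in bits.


KL = p*log2(p/q) + (1-p)*log2((1-p)/(1-q)) = 0.424*log2(0.424/0.117) + 0.576*log2(0.576/0.883) = 0.4326

0.4326 bits


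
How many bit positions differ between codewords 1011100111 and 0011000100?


Count differing positions: ^ . . . ^ . . . ^ ^ = 4 differences

4


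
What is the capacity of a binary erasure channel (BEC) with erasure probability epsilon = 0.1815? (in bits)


C = 1 - epsilon = 1 - 0.1815 = 0.8185

0.8185 bits


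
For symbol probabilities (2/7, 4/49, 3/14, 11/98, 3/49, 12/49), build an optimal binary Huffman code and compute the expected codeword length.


Huffman construction (repeatedly merge the two least-probable nodes; each merge adds 1 bit to every symbol beneath it): 3/49 + 4/49 = 1/7; 11/98 + 1/7 = 25/98; 3/14 + 12/49 = 45/98; 25/98 + 2/7 = 53/98; 45/98 + 53/98 = 1. Resulting codeword lengths (in the order the probabilities were given): (2, 4, 2, 3, 4, 2). L_avg = sum(p_i * l_i) = 2/7*2 + 4/49*4 + 3/14*2 + 11/98*3 + 3/49*4 + 12/49*2 = 235/98 = 2.398

2.398 bits


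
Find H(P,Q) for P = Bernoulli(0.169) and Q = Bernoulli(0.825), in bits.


H(P,Q) = -p*log2(q) - (1-p)*log2(1-q). -0.169*log2(0.825) = 0.046903; -0.831*log2(0.175) = 2.089610. H(P,Q) = 0.046903 + 2.089610 = 2.1365

2.1365 bits


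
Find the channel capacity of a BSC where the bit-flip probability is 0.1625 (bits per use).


H(p) = -p*log2(p) - (1-p)*log2(1-p) = -0.1625*log2(0.1625) - 0.8375*log2(0.8375) = 0.425992 + 0.214265 = 0.6403. C = 1 - H(p) = 1 - 0.6403 = 0.3597

0.3597 bits


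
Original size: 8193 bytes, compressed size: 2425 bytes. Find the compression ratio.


Ratio = original / compressed = 8193 / 2425 = 3.3786

3.3786


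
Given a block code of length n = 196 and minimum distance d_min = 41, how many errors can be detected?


Detection capability = d_min - 1 = 41 - 1 = 40

40 errors


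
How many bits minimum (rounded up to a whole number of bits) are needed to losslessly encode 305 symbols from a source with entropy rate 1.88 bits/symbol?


Minimum bits >= n * H = 305 * 1.88 = 573.4, rounded up to a whole number of bits = 574

574 bits


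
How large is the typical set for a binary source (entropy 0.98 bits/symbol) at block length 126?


log2|A_typical| = nH = 126 * 0.98 = 123.48, so |A_typical| ~ 2^123.48 = 1.483e+37

1.483e+37


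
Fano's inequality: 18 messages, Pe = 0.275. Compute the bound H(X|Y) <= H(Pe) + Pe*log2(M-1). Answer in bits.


H(Pe) = -Pe*log2(Pe) - (1-Pe)*log2(1-Pe) = -0.275*log2(0.275) - 0.725*log2(0.725) = 0.512187 + 0.336362 = 0.8485. Pe*log2(M-1) = 0.275*log2(17) = 1.124052. Bound = H(Pe) + Pe*log2(M-1) = 0.512187 + 0.336362 + 1.124052 = 1.9726

1.9726 bits


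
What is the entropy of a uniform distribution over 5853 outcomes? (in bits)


H = log2(n) = log2(5853) = 12.515

12.515 bits


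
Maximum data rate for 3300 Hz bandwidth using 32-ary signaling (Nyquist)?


Rate = 2 * B * log2(M) = 2 * 3300 * 5.0 = 33000.0

33000.0 bps


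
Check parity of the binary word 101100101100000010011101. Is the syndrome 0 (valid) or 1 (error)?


Syndrome = XOR of all bits = 1 XOR 0 XOR 1 XOR 1 XOR 0 XOR 0 XOR 1 XOR 0 XOR 1 XOR 1 XOR 0 XOR 0 XOR 0 XOR 0 XOR 0 XOR 0 XOR 1 XOR 0 XOR 0 XOR 1 XOR 1 XOR 1 XOR 0 XOR 1 = 1

1


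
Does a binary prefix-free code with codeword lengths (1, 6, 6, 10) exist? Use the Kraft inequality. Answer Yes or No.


Kraft sum = sum(2^(-l_i)) = 0.5322, need <= 1. Result: satisfied (a binary prefix-free code with these lengths exists)

Yes


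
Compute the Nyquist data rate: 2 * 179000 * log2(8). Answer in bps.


Rate = 2 * B * log2(M) = 2 * 179000 * 3.0 = 1074000.0

1074000.0 bps


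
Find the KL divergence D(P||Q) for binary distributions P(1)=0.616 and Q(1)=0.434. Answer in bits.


KL = p*log2(p/q) + (1-p)*log2((1-p)/(1-q)) = 0.616*log2(0.616/0.434) + 0.384*log2(0.384/0.566) = 0.0963

0.0963 bits


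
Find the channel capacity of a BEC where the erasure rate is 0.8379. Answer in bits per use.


C = 1 - epsilon = 1 - 0.8379 = 0.1621

0.1621 bits


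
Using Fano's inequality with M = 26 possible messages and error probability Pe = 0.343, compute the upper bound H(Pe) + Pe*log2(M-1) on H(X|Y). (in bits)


H(Pe) = -Pe*log2(Pe) - (1-Pe)*log2(1-Pe) = -0.343*log2(0.343) - 0.657*log2(0.657) = 0.529496 + 0.398165 = 0.9277. Pe*log2(M-1) = 0.343*log2(25) = 1.592843. Bound = H(Pe) + Pe*log2(M-1) = 0.529496 + 0.398165 + 1.592843 = 2.5205

2.5205 bits


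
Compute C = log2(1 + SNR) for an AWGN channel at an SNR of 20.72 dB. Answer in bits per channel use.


SNR_linear = 10^(20.72/10) = 118.0321; C = log2(1 + SNR_linear) = log2(1 + 118.0321) = 6.8952

6.8952 bits/channel use


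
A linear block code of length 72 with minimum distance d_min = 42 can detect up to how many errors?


Detection capability = d_min - 1 = 42 - 1 = 41

41 errors


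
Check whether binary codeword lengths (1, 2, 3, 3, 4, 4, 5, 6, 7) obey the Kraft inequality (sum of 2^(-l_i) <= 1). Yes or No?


Kraft sum = sum(2^(-l_i)) = 1.1797, need <= 1. Result: violated (a binary prefix-free code with these lengths cannot exist)

No


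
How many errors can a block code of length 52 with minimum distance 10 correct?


Correction capability = floor((d-1)/2) = floor((10-1)/2) = 4

4 errors


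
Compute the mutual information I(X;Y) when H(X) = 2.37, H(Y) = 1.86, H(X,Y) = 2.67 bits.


I(X;Y) = H(X) + H(Y) - H(X,Y) = 2.37 + 1.86 - 2.67 = 1.56

1.56 bits


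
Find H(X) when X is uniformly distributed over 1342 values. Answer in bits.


H = log2(n) = log2(1342) = 10.3902

10.3902 bits


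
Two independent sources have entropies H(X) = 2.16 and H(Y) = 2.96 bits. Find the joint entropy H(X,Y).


For independent variables, H(X,Y) = H(X) + H(Y) = 2.16 + 2.96 = 5.12

5.12 bits


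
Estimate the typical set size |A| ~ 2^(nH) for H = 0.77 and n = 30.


log2|A_typical| = nH = 30 * 0.77 = 23.1, so |A_typical| ~ 2^23.1 = 8.991e+06

8.991e+06


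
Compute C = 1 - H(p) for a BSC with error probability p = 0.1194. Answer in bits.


H(p) = -p*log2(p) - (1-p)*log2(1-p) = -0.1194*log2(0.1194) - 0.8806*log2(0.8806) = 0.366095 + 0.161538 = 0.5276. C = 1 - H(p) = 1 - 0.5276 = 0.4724

0.4724 bits


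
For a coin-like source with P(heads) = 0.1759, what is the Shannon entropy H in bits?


H = -p*log2(p) - (1-p)*log2(1-p). -0.1759*log2(0.1759) = 0.441012; -0.8241*log2(0.8241) = 0.230013. H = 0.441012 + 0.230013 = 0.671

0.671 bits


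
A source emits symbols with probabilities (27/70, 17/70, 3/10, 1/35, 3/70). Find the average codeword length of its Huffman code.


Huffman construction (repeatedly merge the two least-probable nodes; each merge adds 1 bit to every symbol beneath it): 1/35 + 3/70 = 1/14; 1/14 + 17/70 = 11/35; 3/10 + 11/35 = 43/70; 27/70 + 43/70 = 1. Resulting codeword lengths (in the order the probabilities were given): (1, 3, 2, 4, 4). L_avg = sum(p_i * l_i) = 27/70*1 + 17/70*3 + 3/10*2 + 1/35*4 + 3/70*4 = 2

2.0 bits


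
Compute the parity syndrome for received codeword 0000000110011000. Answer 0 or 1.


Syndrome = XOR of all bits = 0 XOR 0 XOR 0 XOR 0 XOR 0 XOR 0 XOR 0 XOR 1 XOR 1 XOR 0 XOR 0 XOR 1 XOR 1 XOR 0 XOR 0 XOR 0 = 0

0


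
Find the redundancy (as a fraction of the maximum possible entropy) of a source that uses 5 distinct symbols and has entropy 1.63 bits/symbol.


H_max = log2(K) = log2(5) = 2.3219 bits/symbol. Redundancy = 1 - H/H_max = 1 - 1.63/2.3219 = 1 - 0.702 = 0.298

0.298


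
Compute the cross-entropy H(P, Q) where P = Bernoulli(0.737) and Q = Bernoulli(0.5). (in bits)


H(P,Q) = -p*log2(q) - (1-p)*log2(1-q). -0.737*log2(0.5) = 0.737000; -0.263*log2(0.5) = 0.263000. H(P,Q) = 0.737000 + 0.263000 = 1.0

1.0 bits


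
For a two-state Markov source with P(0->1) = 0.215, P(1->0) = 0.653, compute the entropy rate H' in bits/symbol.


Stationary distribution: pi_0 = p10/(p01+p10) = 0.7523, pi_1 = 0.2477. Entropy rate H' = pi_0*H(p01) + pi_1*H(p10) = 0.7523*0.7509 + 0.2477*0.9314 = 0.7956

0.7956 bits/symbol


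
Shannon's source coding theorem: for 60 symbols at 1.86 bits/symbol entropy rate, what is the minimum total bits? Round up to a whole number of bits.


Minimum bits >= n * H = 60 * 1.86 = 111.6, rounded up to a whole number of bits = 112

112 bits


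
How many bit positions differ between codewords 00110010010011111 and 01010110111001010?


Count differing positions: . ^ ^ . . ^ . . ^ . ^ . ^ . ^ . ^ = 8 differences

8


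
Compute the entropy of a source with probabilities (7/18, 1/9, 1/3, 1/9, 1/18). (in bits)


H = -sum(p_i * log2(p_i)). Terms: -(7/18)*log2(7/18) = 0.529888; -(1/9)*log2(1/9) = 0.352214; -(1/3)*log2(1/3) = 0.528321; -(1/9)*log2(1/9) = 0.352214; -(1/18)*log2(1/18) = 0.231663. H = 0.529888 + 0.352214 + 0.528321 + 0.352214 + 0.231663 = 1.9943

1.9943 bits


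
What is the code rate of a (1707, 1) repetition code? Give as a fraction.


Rate = k/n = 1/1707

1/1707


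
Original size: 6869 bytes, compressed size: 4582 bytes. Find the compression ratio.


Ratio = original / compressed = 6869 / 4582 = 1.4991

1.4991


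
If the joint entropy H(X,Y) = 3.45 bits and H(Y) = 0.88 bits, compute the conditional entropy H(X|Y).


H(X|Y) = H(X,Y) - H(Y) = 3.45 - 0.88 = 2.57

2.57 bits


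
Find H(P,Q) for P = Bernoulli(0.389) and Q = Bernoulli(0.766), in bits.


H(P,Q) = -p*log2(q) - (1-p)*log2(1-q). -0.389*log2(0.766) = 0.149603; -0.611*log2(0.234) = 1.280301. H(P,Q) = 0.149603 + 1.280301 = 1.4299

1.4299 bits


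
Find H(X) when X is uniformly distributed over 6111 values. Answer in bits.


H = log2(n) = log2(6111) = 12.5772

12.5772 bits


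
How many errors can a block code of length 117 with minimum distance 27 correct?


Correction capability = floor((d-1)/2) = floor((27-1)/2) = 13

13 errors


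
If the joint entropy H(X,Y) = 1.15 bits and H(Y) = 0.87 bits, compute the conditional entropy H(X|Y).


H(X|Y) = H(X,Y) - H(Y) = 1.15 - 0.87 = 0.28

0.28 bits


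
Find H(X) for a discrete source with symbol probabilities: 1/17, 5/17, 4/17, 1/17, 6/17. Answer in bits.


H = -sum(p_i * log2(p_i)). Terms: -(1/17)*log2(1/17) = 0.240439; -(5/17)*log2(5/17) = 0.519275; -(4/17)*log2(4/17) = 0.491168; -(1/17)*log2(1/17) = 0.240439; -(6/17)*log2(6/17) = 0.530294. H = 0.240439 + 0.519275 + 0.491168 + 0.240439 + 0.530294 = 2.0216

2.0216 bits


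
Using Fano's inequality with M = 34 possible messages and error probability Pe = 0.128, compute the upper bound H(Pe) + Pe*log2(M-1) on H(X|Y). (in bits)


H(Pe) = -Pe*log2(Pe) - (1-Pe)*log2(1-Pe) = -0.128*log2(0.128) - 0.872*log2(0.872) = 0.379620 + 0.172307 = 0.5519. Pe*log2(M-1) = 0.128*log2(33) = 0.645682. Bound = H(Pe) + Pe*log2(M-1) = 0.379620 + 0.172307 + 0.645682 = 1.1976

1.1976 bits


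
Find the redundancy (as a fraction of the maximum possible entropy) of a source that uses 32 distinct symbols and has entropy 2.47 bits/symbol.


H_max = log2(K) = log2(32) = 5.0 bits/symbol. Redundancy = 1 - H/H_max = 1 - 2.47/5.0 = 1 - 0.494 = 0.506

0.506


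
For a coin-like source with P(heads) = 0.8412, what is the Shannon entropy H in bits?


H = -p*log2(p) - (1-p)*log2(1-p). -0.8412*log2(0.8412) = 0.209862; -0.1588*log2(0.1588) = 0.421569. H = 0.209862 + 0.421569 = 0.6314

0.6314 bits


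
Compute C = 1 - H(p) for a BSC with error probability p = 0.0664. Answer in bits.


H(p) = -p*log2(p) - (1-p)*log2(1-p) = -0.0664*log2(0.0664) - 0.9336*log2(0.9336) = 0.259801 + 0.092542 = 0.3523. C = 1 - H(p) = 1 - 0.3523 = 0.6477

0.6477 bits


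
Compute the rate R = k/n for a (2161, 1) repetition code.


Rate = k/n = 1/2161

1/2161


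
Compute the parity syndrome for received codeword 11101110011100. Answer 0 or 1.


Syndrome = XOR of all bits = 1 XOR 1 XOR 1 XOR 0 XOR 1 XOR 1 XOR 1 XOR 0 XOR 0 XOR 1 XOR 1 XOR 1 XOR 0 XOR 0 = 1

1


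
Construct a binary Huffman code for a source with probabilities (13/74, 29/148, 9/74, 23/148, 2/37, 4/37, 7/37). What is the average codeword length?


Huffman construction (repeatedly merge the two least-probable nodes; each merge adds 1 bit to every symbol beneath it): 2/37 + 4/37 = 6/37; 9/74 + 23/148 = 41/148; 6/37 + 13/74 = 25/74; 7/37 + 29/148 = 57/148; 41/148 + 25/74 = 91/148; 57/148 + 91/148 = 1. Resulting codeword lengths (in the order the probabilities were given): (3, 2, 3, 3, 4, 4, 2). L_avg = sum(p_i * l_i) = 13/74*3 + 29/148*2 + 9/74*3 + 23/148*3 + 2/37*4 + 4/37*4 + 7/37*2 = 411/148 = 2.777

2.777 bits


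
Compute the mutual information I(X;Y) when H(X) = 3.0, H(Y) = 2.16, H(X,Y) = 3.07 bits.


I(X;Y) = H(X) + H(Y) - H(X,Y) = 3.0 + 2.16 - 3.07 = 2.09

2.09 bits


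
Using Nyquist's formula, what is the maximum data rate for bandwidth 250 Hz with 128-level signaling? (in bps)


Rate = 2 * B * log2(M) = 2 * 250 * 7.0 = 3500.0

3500.0 bps


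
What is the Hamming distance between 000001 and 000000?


Count differing positions: . . . . . ^ = 1 differences

1


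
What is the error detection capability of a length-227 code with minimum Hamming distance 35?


Detection capability = d_min - 1 = 35 - 1 = 34

34 errors


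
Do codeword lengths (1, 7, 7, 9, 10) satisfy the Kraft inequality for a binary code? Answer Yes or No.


Kraft sum = sum(2^(-l_i)) = 0.5186, need <= 1. Result: satisfied (a binary prefix-free code with these lengths exists)

Yes


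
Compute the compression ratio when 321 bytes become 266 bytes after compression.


Ratio = original / compressed = 321 / 266 = 1.2068

1.2068


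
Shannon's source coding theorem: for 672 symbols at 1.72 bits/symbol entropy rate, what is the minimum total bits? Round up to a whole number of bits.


Minimum bits >= n * H = 672 * 1.72 = 1155.84, rounded up to a whole number of bits = 1156

1156 bits


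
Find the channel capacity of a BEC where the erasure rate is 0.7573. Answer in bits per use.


C = 1 - epsilon = 1 - 0.7573 = 0.2427

0.2427 bits


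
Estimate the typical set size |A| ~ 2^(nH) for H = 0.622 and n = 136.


log2|A_typical| = nH = 136 * 0.622 = 84.592, so |A_typical| ~ 2^84.592 = 2.916e+25

2.916e+25


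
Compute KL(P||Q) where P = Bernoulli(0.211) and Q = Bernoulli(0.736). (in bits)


KL = p*log2(p/q) + (1-p)*log2((1-p)/(1-q)) = 0.211*log2(0.211/0.736) + 0.789*log2(0.789/0.264) = 0.8659

0.8659 bits


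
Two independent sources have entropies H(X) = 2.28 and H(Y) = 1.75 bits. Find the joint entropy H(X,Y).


For independent variables, H(X,Y) = H(X) + H(Y) = 2.28 + 1.75 = 4.03

4.03 bits


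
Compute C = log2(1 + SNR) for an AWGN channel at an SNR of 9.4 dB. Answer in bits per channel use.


SNR_linear = 10^(9.4/10) = 8.7096; C = log2(1 + SNR_linear) = log2(1 + 8.7096) = 3.2794

3.2794 bits/channel use


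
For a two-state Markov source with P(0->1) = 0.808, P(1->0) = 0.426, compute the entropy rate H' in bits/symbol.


Stationary distribution: pi_0 = p10/(p01+p10) = 0.3452, pi_1 = 0.6548. Entropy rate H' = pi_0*H(p01) + pi_1*H(p10) = 0.3452*0.7056 + 0.6548*0.9841 = 0.888

0.888 bits/symbol


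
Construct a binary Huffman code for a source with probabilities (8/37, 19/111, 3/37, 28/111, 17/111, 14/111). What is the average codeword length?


Huffman construction (repeatedly merge the two least-probable nodes; each merge adds 1 bit to every symbol beneath it): 3/37 + 14/111 = 23/111; 17/111 + 19/111 = 12/37; 23/111 + 8/37 = 47/111; 28/111 + 12/37 = 64/111; 47/111 + 64/111 = 1. Resulting codeword lengths (in the order the probabilities were given): (2, 3, 3, 2, 3, 3). L_avg = sum(p_i * l_i) = 8/37*2 + 19/111*3 + 3/37*3 + 28/111*2 + 17/111*3 + 14/111*3 = 281/111 = 2.5315

2.5315 bits


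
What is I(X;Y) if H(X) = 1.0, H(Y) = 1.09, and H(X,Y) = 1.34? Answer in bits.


I(X;Y) = H(X) + H(Y) - H(X,Y) = 1.0 + 1.09 - 1.34 = 0.75

0.75 bits


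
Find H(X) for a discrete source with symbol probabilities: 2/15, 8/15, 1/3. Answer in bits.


H = -sum(p_i * log2(p_i)). Terms: -(2/15)*log2(2/15) = 0.387585; -(8/15)*log2(8/15) = 0.483675; -(1/3)*log2(1/3) = 0.528321. H = 0.387585 + 0.483675 + 0.528321 = 1.3996

1.3996 bits


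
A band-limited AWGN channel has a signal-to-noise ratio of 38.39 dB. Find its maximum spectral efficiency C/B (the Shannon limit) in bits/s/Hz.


SNR_linear = 10^(38.39/10) = 6902.398; C/B = log2(1 + SNR_linear) = log2(1 + 6902.398) = 12.7531

12.7531 bits/s/Hz


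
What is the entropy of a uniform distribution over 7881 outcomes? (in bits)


H = log2(n) = log2(7881) = 12.9442

12.9442 bits


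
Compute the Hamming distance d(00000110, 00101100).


Count differing positions: . . ^ . ^ . ^ . = 3 differences

3


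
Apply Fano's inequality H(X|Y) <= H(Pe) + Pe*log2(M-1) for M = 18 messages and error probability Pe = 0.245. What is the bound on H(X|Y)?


H(Pe) = -Pe*log2(Pe) - (1-Pe)*log2(1-Pe) = -0.245*log2(0.245) - 0.755*log2(0.755) = 0.497141 + 0.306116 = 0.8033. Pe*log2(M-1) = 0.245*log2(17) = 1.001428. Bound = H(Pe) + Pe*log2(M-1) = 0.497141 + 0.306116 + 1.001428 = 1.8047

1.8047 bits


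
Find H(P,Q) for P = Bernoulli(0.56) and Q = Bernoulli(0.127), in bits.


H(P,Q) = -p*log2(q) - (1-p)*log2(1-q). -0.56*log2(0.127) = 1.667176; -0.44*log2(0.873) = 0.086216. H(P,Q) = 1.667176 + 0.086216 = 1.7534

1.7534 bits


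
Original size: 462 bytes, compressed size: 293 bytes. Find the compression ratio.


Ratio = original / compressed = 462 / 293 = 1.5768

1.5768


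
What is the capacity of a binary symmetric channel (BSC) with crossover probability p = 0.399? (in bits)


H(p) = -p*log2(p) - (1-p)*log2(1-p) = -0.399*log2(0.399) - 0.601*log2(0.601) = 0.528890 + 0.441472 = 0.9704. C = 1 - H(p) = 1 - 0.9704 = 0.0296

0.0296 bits


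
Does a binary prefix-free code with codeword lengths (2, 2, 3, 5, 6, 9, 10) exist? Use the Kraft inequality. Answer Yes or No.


Kraft sum = sum(2^(-l_i)) = 0.6748, need <= 1. Result: satisfied (a binary prefix-free code with these lengths exists)

Yes


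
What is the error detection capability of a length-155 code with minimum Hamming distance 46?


Detection capability = d_min - 1 = 46 - 1 = 45

45 errors


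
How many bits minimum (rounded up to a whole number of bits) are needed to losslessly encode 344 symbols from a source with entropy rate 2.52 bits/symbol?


Minimum bits >= n * H = 344 * 2.52 = 866.88, rounded up to a whole number of bits = 867

867 bits


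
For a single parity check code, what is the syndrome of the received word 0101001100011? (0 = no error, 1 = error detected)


Syndrome = XOR of all bits = 0 XOR 1 XOR 0 XOR 1 XOR 0 XOR 0 XOR 1 XOR 1 XOR 0 XOR 0 XOR 0 XOR 1 XOR 1 = 0

0


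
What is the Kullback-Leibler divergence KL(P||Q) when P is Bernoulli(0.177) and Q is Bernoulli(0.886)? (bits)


KL = p*log2(p/q) + (1-p)*log2((1-p)/(1-q)) = 0.177*log2(0.177/0.886) + 0.823*log2(0.823/0.114) = 1.9358

1.9358 bits


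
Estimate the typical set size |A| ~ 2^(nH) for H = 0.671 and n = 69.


log2|A_typical| = nH = 69 * 0.671 = 46.299, so |A_typical| ~ 2^46.299 = 8.657e+13

8.657e+13


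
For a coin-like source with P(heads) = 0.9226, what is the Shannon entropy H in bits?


H = -p*log2(p) - (1-p)*log2(1-p). -0.9226*log2(0.9226) = 0.107227; -0.0774*log2(0.0774) = 0.285724. H = 0.107227 + 0.285724 = 0.393

0.393 bits
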